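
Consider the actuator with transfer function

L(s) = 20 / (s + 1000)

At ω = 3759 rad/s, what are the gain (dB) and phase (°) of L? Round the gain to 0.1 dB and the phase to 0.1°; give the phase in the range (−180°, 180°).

At s = jω = j3759:
pole (s+1000): 1000 + j3759 → |·| = √(1000²+3759²) = √15130081 ≈ 3889.7, ∠ = arctan(3759/1000) ≈ 75.10°
|L| = 20 / 3889.7 ≈ 0.0051418
Gain = 20 log₁₀(0.0051418) ≈ -45.78 dB
∠L = 0.00° − 75.10° = -75.10°

-45.8 dB, -75.1°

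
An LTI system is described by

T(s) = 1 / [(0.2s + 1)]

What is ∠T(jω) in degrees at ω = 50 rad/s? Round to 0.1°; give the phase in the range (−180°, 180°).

At ω = 50 rad/s:
pole (1 + j50·0.2) = 1 + j10 → |·| ≈ 10.05, ∠ ≈ 84.29°
∠T = (0°) − (84.29°) = -84.29°

-84.3°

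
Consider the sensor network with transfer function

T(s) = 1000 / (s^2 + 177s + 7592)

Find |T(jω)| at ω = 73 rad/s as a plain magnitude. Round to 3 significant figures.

0.0762

Substitute s = j73:
Numerator: 1000 = 1000 + j0
Denominator: (j73)^2 + 177(j73) + 7592 = 2263 + j12921
|N| = √(1000² + 0²) ≈ 1000, ∠N ≈ 0.00°
|D| = √(2263² + 12921²) ≈ 13118, ∠D ≈ 80.07°
|T| = 1000 / 13118 ≈ 0.076231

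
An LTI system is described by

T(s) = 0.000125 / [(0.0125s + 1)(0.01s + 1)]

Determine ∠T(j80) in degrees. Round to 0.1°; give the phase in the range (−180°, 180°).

-83.7°

At ω = 80 rad/s:
pole (1 + j80·0.0125) = 1 + j1 → |·| ≈ 1.4142, ∠ ≈ 45.00°
pole (1 + j80·0.01) = 1 + j0.8 → |·| ≈ 1.2806, ∠ ≈ 38.66°
∠T = (0°) − (45.00° + 38.66°) = -83.66°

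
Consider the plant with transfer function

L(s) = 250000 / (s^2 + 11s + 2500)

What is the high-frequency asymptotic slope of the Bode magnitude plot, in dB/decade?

-40 dB/decade

Each pole contributes −20 dB/decade at high frequency; each zero contributes +20 dB/decade.
Net: 0 zero(s) − 2 pole(s) → -40 dB/decade.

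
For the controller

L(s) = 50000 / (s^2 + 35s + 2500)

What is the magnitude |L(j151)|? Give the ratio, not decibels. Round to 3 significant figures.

2.38

At s = jω = j151:
quadratic: (j151)² + 35·j151 + 2500 = -20301 + j5285 → |·| ≈ 20978, ∠ ≈ 165.41°
|L| = 50000 / 20978 ≈ 2.3834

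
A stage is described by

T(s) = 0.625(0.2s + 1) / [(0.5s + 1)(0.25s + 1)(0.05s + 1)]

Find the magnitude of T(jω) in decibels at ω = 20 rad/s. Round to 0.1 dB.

At ω = 20 rad/s:
zero (1 + j20·0.2) = 1 + j4 → |·| ≈ 4.1231, ∠ ≈ 75.96°
pole (1 + j20·0.5) = 1 + j10 → |·| ≈ 10.05, ∠ ≈ 84.29°
pole (1 + j20·0.25) = 1 + j5 → |·| ≈ 5.099, ∠ ≈ 78.69°
pole (1 + j20·0.05) = 1 + j1 → |·| ≈ 1.4142, ∠ ≈ 45.00°
|T| = 0.625 · 4.1231 / (10.05 · 5.099 · 1.4142) ≈ 0.035558
Gain = 20 log₁₀(0.035558) ≈ -28.98 dB

-29.0 dB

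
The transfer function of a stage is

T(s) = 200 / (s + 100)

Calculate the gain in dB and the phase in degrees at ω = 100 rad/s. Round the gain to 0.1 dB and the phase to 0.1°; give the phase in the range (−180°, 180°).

At s = jω = j100:
pole (s+100): 100 + j100 → |·| = √(100²+100²) = √20000 ≈ 141.42, ∠ = arctan(100/100) ≈ 45.00°
|T| = 200 / 141.42 ≈ 1.4142
Gain = 20 log₁₀(1.4142) ≈ 3.01 dB
∠T = 0.00° − 45.00° = -45.00°

3.0 dB, -45.0°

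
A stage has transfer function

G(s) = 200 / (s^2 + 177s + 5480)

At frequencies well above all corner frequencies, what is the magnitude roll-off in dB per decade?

-40 dB/decade

Each pole contributes −20 dB/decade at high frequency; each zero contributes +20 dB/decade.
Net: 0 zero(s) − 2 pole(s) → -40 dB/decade.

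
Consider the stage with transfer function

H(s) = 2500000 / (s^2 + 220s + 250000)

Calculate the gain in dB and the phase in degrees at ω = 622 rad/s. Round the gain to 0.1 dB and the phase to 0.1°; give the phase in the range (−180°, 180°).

22.2 dB, -135.0°

At s = jω = j622:
quadratic: (j622)² + 220·j622 + 250000 = -136884 + j136840 → |·| ≈ 1.9355e+05, ∠ ≈ 135.01°
|H| = 2500000 / 1.9355e+05 ≈ 12.917
Gain = 20 log₁₀(12.917) ≈ 22.22 dB
∠H = 0.00° − 135.01° = -135.01°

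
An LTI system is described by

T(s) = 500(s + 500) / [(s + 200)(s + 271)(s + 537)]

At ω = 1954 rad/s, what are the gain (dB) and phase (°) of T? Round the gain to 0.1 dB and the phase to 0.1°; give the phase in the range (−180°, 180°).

-77.8 dB, -165.2°

At s = jω = j1954:
zero (s+500): 500 + j1954 → |·| = √(500²+1954²) = √4068116 ≈ 2017, ∠ = arctan(1954/500) ≈ 75.65°
pole (s+200): 200 + j1954 → |·| = √(200²+1954²) = √3858116 ≈ 1964.2, ∠ = arctan(1954/200) ≈ 84.16°
pole (s+271): 271 + j1954 → |·| = √(271²+1954²) = √3891557 ≈ 1972.7, ∠ = arctan(1954/271) ≈ 82.10°
pole (s+537): 537 + j1954 → |·| = √(537²+1954²) = √4106485 ≈ 2026.4, ∠ = arctan(1954/537) ≈ 74.63°
|T| = 500 · 2017 / 7.8518e+09 ≈ 0.00012844
Gain = 20 log₁₀(0.00012844) ≈ -77.83 dB
∠T = 75.65° − 240.89° = -165.24°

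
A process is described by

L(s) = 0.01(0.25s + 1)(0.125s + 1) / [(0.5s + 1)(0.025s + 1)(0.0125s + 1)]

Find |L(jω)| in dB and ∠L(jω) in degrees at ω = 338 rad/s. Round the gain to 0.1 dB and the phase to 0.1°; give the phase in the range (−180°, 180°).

At ω = 338 rad/s:
zero (1 + j338·0.25) = 1 + j84.5 → |·| ≈ 84.506, ∠ ≈ 89.32°
zero (1 + j338·0.125) = 1 + j42.25 → |·| ≈ 42.262, ∠ ≈ 88.64°
pole (1 + j338·0.5) = 1 + j169 → |·| ≈ 169, ∠ ≈ 89.66°
pole (1 + j338·0.025) = 1 + j8.45 → |·| ≈ 8.509, ∠ ≈ 83.25°
pole (1 + j338·0.0125) = 1 + j4.225 → |·| ≈ 4.3417, ∠ ≈ 76.68°
|L| = 0.01 · 84.506 · 42.262 / (169 · 8.509 · 4.3417) ≈ 0.0057202
Gain = 20 log₁₀(0.0057202) ≈ -44.85 dB
∠L = (89.32° + 88.64°) − (89.66° + 83.25° + 76.68°) = -71.63°

-44.9 dB, -71.6°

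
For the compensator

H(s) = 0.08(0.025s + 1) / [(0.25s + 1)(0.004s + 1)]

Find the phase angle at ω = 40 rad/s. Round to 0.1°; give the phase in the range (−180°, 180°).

At ω = 40 rad/s:
zero (1 + j40·0.025) = 1 + j1 → |·| ≈ 1.4142, ∠ ≈ 45.00°
pole (1 + j40·0.25) = 1 + j10 → |·| ≈ 10.05, ∠ ≈ 84.29°
pole (1 + j40·0.004) = 1 + j0.16 → |·| ≈ 1.0127, ∠ ≈ 9.09°
∠H = (45.00°) − (84.29° + 9.09°) = -48.38°

-48.4°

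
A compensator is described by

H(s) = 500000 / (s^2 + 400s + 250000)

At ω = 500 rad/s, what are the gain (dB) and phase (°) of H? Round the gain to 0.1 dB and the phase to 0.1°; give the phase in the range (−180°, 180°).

At s = jω = j500:
quadratic: (j500)² + 400·j500 + 250000 = 0 + j200000 → |·| ≈ 2e+05, ∠ ≈ 90.00°
|H| = 500000 / 2e+05 ≈ 2.5
Gain = 20 log₁₀(2.5) ≈ 7.96 dB
∠H = 0.00° − 90.00° = -90.00°

8.0 dB, -90.0°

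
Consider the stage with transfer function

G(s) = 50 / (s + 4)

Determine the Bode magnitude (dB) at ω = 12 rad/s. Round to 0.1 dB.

11.9 dB

Substitute s = j12:
Numerator: 50 = 50 + j0
Denominator: (j12) + 4 = 4 + j12
|N| = √(50² + 0²) ≈ 50, ∠N ≈ 0.00°
|D| = √(4² + 12²) ≈ 12.649, ∠D ≈ 71.57°
|G| = 50 / 12.649 ≈ 3.9529
Gain = 20 log₁₀(3.9529) ≈ 11.94 dB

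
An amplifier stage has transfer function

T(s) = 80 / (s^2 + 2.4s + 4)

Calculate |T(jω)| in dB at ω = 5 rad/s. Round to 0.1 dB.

At s = jω = j5:
quadratic: (j5)² + 2.4·j5 + 4 = -21 + j12 → |·| ≈ 24.187, ∠ ≈ 150.26°
|T| = 80 / 24.187 ≈ 3.3076
Gain = 20 log₁₀(3.3076) ≈ 10.39 dB

10.4 dB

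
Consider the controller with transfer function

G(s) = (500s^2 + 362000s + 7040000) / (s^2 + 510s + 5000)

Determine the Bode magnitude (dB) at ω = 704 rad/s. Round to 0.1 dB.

55.2 dB

Substitute s = j704:
Numerator: 500(j704)^2 + 362000(j704) + 7040000 = -240768000 + j254848000
Denominator: (j704)^2 + 510(j704) + 5000 = -490616 + j359040
|N| = √(240768000² + 254848000²) ≈ 3.5059e+08, ∠N ≈ 133.37°
|D| = √(490616² + 359040²) ≈ 6.0796e+05, ∠D ≈ 143.80°
|G| = 3.5059e+08 / 6.0796e+05 ≈ 576.67
Gain = 20 log₁₀(576.67) ≈ 55.22 dB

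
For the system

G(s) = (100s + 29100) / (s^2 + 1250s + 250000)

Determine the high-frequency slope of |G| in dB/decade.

-20 dB/decade

Each pole contributes −20 dB/decade at high frequency; each zero contributes +20 dB/decade.
Net: 1 zero(s) − 2 pole(s) → -20 dB/decade.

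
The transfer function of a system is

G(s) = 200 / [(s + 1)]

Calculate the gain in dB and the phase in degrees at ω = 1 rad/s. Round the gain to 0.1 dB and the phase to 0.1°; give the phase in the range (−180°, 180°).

43.0 dB, -45.0°

At ω = 1 rad/s:
pole (1 + j1·1) = 1 + j1 → |·| ≈ 1.4142, ∠ ≈ 45.00°
|G| = 200 · 1 / (1.4142) ≈ 141.42
Gain = 20 log₁₀(141.42) ≈ 43.01 dB
∠G = (0°) − (45.00°) = -45.00°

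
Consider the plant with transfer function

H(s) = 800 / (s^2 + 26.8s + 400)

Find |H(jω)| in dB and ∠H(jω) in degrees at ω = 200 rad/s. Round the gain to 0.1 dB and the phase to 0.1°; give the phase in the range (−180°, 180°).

-34.0 dB, -172.3°

At s = jω = j200:
quadratic: (j200)² + 26.8·j200 + 400 = -39600 + j5360 → |·| ≈ 39961, ∠ ≈ 172.29°
|H| = 800 / 39961 ≈ 0.02002
Gain = 20 log₁₀(0.02002) ≈ -33.97 dB
∠H = 0.00° − 172.29° = -172.29°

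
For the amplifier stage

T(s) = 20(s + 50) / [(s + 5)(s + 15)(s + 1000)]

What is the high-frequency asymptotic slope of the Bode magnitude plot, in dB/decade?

Each pole contributes −20 dB/decade at high frequency; each zero contributes +20 dB/decade.
Net: 1 zero(s) − 3 pole(s) → -40 dB/decade.

-40 dB/decade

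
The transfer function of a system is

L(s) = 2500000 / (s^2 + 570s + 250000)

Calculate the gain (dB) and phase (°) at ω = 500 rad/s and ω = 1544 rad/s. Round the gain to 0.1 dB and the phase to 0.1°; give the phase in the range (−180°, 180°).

At s = jω = j500:
quadratic: (j500)² + 570·j500 + 250000 = 0 + j285000 → |·| ≈ 2.85e+05, ∠ ≈ 90.00°
|L| = 2500000 / 2.85e+05 ≈ 8.7719
Gain = 20 log₁₀(8.7719) ≈ 18.86 dB
∠L = 0.00° − 90.00° = -90.00°

At s = jω = j1544:
quadratic: (j1544)² + 570·j1544 + 250000 = -2133936 + j880080 → |·| ≈ 2.3083e+06, ∠ ≈ 157.59°
|L| = 2500000 / 2.3083e+06 ≈ 1.083
Gain = 20 log₁₀(1.083) ≈ 0.69 dB
∠L = 0.00° − 157.59° = -157.59°

ω = 500: 18.9 dB, -90.0°; ω = 1544: 0.7 dB, -157.6°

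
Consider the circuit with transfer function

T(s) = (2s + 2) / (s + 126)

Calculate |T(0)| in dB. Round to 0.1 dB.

-36.0 dB

T(0) = 2 / 126 ≈ 0.015873
20 log₁₀(0.015873) ≈ -35.99 dB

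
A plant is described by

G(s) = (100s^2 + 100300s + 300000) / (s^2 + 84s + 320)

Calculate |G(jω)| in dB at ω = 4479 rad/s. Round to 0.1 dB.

40.2 dB

Substitute s = j4479:
Numerator: 100(j4479)^2 + 100300(j4479) + 300000 = -2005844100 + j449243700
Denominator: (j4479)^2 + 84(j4479) + 320 = -20061121 + j376236
|N| = √(2005844100² + 449243700²) ≈ 2.0555e+09, ∠N ≈ 167.38°
|D| = √(20061121² + 376236²) ≈ 2.0065e+07, ∠D ≈ 178.93°
|G| = 2.0555e+09 / 2.0065e+07 ≈ 102.44
Gain = 20 log₁₀(102.44) ≈ 40.21 dB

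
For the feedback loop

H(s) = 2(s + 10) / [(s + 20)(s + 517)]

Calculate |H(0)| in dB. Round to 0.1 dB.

-54.3 dB

H(0) = 2·10 / (20·517) ≈ 0.0019342
20 log₁₀(0.0019342) ≈ -54.27 dB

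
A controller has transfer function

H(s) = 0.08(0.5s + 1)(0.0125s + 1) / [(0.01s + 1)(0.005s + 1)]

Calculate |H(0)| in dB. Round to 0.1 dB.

-21.9 dB

H(0) = 0.08 · 1 / 1 = 0.08
20 log₁₀(0.08) ≈ -21.94 dB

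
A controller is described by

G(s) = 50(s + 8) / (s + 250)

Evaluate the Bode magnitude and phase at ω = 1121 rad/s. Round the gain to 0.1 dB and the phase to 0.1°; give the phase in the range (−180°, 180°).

At s = jω = j1121:
zero (s+8): 8 + j1121 → |·| = √(8²+1121²) = √1256705 ≈ 1121, ∠ = arctan(1121/8) ≈ 89.59°
pole (s+250): 250 + j1121 → |·| = √(250²+1121²) = √1319141 ≈ 1148.5, ∠ = arctan(1121/250) ≈ 77.43°
|G| = 50 · 1121 / 1148.5 ≈ 48.803
Gain = 20 log₁₀(48.803) ≈ 33.77 dB
∠G = 89.59° − 77.43° = 12.16°

33.8 dB, 12.2°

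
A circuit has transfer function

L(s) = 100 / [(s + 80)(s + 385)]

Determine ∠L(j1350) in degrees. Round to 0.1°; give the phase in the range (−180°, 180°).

-160.7°

At s = jω = j1350:
pole (s+80): 80 + j1350 → |·| = √(80²+1350²) = √1828900 ≈ 1352.4, ∠ = arctan(1350/80) ≈ 86.61°
pole (s+385): 385 + j1350 → |·| = √(385²+1350²) = √1970725 ≈ 1403.8, ∠ = arctan(1350/385) ≈ 74.08°
∠L = 0.00° − 160.69° = -160.69°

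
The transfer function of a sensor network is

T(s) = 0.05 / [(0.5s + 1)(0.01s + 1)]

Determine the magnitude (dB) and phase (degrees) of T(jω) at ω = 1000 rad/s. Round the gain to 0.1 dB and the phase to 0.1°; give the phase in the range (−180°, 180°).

At ω = 1000 rad/s:
pole (1 + j1000·0.5) = 1 + j500 → |·| ≈ 500, ∠ ≈ 89.89°
pole (1 + j1000·0.01) = 1 + j10 → |·| ≈ 10.05, ∠ ≈ 84.29°
|T| = 0.05 · 1 / (500 · 10.05) ≈ 9.9502e-06
Gain = 20 log₁₀(9.9502e-06) ≈ -100.04 dB
∠T = (0°) − (89.89° + 84.29°) = -174.18°

-100.0 dB, -174.2°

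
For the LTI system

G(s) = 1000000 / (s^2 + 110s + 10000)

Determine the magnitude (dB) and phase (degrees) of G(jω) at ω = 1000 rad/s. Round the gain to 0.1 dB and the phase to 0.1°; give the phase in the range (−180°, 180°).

0.0 dB, -173.7°

At s = jω = j1000:
quadratic: (j1000)² + 110·j1000 + 10000 = -990000 + j110000 → |·| ≈ 9.9609e+05, ∠ ≈ 173.66°
|G| = 1000000 / 9.9609e+05 ≈ 1.0039
Gain = 20 log₁₀(1.0039) ≈ 0.03 dB
∠G = 0.00° − 173.66° = -173.66°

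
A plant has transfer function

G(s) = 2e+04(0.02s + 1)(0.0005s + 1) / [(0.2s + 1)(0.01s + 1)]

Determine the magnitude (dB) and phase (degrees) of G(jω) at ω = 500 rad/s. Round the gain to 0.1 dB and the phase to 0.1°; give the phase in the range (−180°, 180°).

52.2 dB, -69.8°

At ω = 500 rad/s:
zero (1 + j500·0.02) = 1 + j10 → |·| ≈ 10.05, ∠ ≈ 84.29°
zero (1 + j500·0.0005) = 1 + j0.25 → |·| ≈ 1.0308, ∠ ≈ 14.04°
pole (1 + j500·0.2) = 1 + j100 → |·| ≈ 100, ∠ ≈ 89.43°
pole (1 + j500·0.01) = 1 + j5 → |·| ≈ 5.099, ∠ ≈ 78.69°
|G| = 2e+04 · 10.05 · 1.0308 / (100 · 5.099) ≈ 406.34
Gain = 20 log₁₀(406.34) ≈ 52.18 dB
∠G = (84.29° + 14.04°) − (89.43° + 78.69°) = -69.79°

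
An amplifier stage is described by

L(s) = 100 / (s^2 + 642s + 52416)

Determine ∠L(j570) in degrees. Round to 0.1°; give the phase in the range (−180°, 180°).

Substitute s = j570:
Numerator: 100 = 100 + j0
Denominator: (j570)^2 + 642(j570) + 52416 = -272484 + j365940
|N| = √(100² + 0²) ≈ 100, ∠N ≈ 0.00°
|D| = √(272484² + 365940²) ≈ 4.5625e+05, ∠D ≈ 126.67°
∠L = 0.00° − 126.67° = -126.67°

-126.7°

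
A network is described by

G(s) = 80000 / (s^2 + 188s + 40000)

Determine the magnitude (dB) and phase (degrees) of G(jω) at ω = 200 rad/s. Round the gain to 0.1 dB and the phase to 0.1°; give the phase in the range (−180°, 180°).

6.6 dB, -90.0°

At s = jω = j200:
quadratic: (j200)² + 188·j200 + 40000 = 0 + j37600 → |·| ≈ 37600, ∠ ≈ 90.00°
|G| = 80000 / 37600 ≈ 2.1277
Gain = 20 log₁₀(2.1277) ≈ 6.56 dB
∠G = 0.00° − 90.00° = -90.00°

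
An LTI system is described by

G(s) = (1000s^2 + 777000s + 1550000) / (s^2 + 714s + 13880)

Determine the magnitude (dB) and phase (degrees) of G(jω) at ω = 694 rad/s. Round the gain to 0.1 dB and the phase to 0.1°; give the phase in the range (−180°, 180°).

Substitute s = j694:
Numerator: 1000(j694)^2 + 777000(j694) + 1550000 = -480086000 + j539238000
Denominator: (j694)^2 + 714(j694) + 13880 = -467756 + j495516
|N| = √(480086000² + 539238000²) ≈ 7.2198e+08, ∠N ≈ 131.68°
|D| = √(467756² + 495516²) ≈ 6.8142e+05, ∠D ≈ 133.35°
|G| = 7.2198e+08 / 6.8142e+05 ≈ 1059.5
Gain = 20 log₁₀(1059.5) ≈ 60.50 dB
∠G = 131.68° − 133.35° = -1.67°

60.5 dB, -1.7°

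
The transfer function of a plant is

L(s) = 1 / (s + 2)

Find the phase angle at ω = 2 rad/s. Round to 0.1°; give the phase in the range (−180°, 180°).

-45.0°

Substitute s = j2:
Numerator: 1 = 1 + j0
Denominator: (j2) + 2 = 2 + j2
|N| = √(1² + 0²) ≈ 1, ∠N ≈ 0.00°
|D| = √(2² + 2²) ≈ 2.8284, ∠D ≈ 45.00°
∠L = 0.00° − 45.00° = -45.00°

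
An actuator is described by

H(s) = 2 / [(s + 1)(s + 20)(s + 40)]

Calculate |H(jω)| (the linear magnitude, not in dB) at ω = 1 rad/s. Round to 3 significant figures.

0.00177

At s = jω = j1:
pole (s+1): 1 + j1 → |·| = √(1²+1²) = √2 ≈ 1.4142, ∠ = arctan(1/1) ≈ 45.00°
pole (s+20): 20 + j1 → |·| = √(20²+1²) = √401 ≈ 20.025, ∠ = arctan(1/20) ≈ 2.86°
pole (s+40): 40 + j1 → |·| = √(40²+1²) = √1601 ≈ 40.012, ∠ = arctan(1/40) ≈ 1.43°
|H| = 2 / 1133.1 ≈ 0.0017651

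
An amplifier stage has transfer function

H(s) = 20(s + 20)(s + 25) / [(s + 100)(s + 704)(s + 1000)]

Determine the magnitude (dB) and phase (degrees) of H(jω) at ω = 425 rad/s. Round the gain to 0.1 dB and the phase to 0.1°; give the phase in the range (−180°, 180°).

At s = jω = j425:
zero (s+20): 20 + j425 → |·| = √(20²+425²) = √181025 ≈ 425.47, ∠ = arctan(425/20) ≈ 87.31°
zero (s+25): 25 + j425 → |·| = √(25²+425²) = √181250 ≈ 425.73, ∠ = arctan(425/25) ≈ 86.63°
pole (s+100): 100 + j425 → |·| = √(100²+425²) = √190625 ≈ 436.61, ∠ = arctan(425/100) ≈ 76.76°
pole (s+704): 704 + j425 → |·| = √(704²+425²) = √676241 ≈ 822.34, ∠ = arctan(425/704) ≈ 31.12°
pole (s+1000): 1000 + j425 → |·| = √(1000²+425²) = √1180625 ≈ 1086.6, ∠ = arctan(425/1000) ≈ 23.03°
|H| = 20 · 1.8114e+05 / 3.9013e+08 ≈ 0.0092861
Gain = 20 log₁₀(0.0092861) ≈ -40.64 dB
∠H = 173.94° − 130.91° = 43.03°

-40.6 dB, 43.0°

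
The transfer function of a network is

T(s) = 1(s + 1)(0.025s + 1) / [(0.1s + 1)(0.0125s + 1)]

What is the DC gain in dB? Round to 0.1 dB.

0.0 dB

T(0) = 1 · 1 / 1 = 1
20 log₁₀(1) ≈ 0.00 dB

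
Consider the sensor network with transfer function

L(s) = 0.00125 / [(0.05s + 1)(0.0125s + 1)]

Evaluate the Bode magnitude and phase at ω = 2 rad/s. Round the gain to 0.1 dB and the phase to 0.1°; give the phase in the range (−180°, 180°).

-58.1 dB, -7.1°

At ω = 2 rad/s:
pole (1 + j2·0.05) = 1 + j0.1 → |·| ≈ 1.005, ∠ ≈ 5.71°
pole (1 + j2·0.0125) = 1 + j0.025 → |·| ≈ 1.0003, ∠ ≈ 1.43°
|L| = 0.00125 · 1 / (1.005 · 1.0003) ≈ 0.0012434
Gain = 20 log₁₀(0.0012434) ≈ -58.11 dB
∠L = (0°) − (5.71° + 1.43°) = -7.14°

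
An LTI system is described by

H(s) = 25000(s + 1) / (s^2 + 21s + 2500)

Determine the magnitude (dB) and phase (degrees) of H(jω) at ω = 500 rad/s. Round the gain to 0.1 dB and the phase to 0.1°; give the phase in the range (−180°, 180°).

At s = jω = j500:
zero (s+1): 1 + j500 → |·| = √(1²+500²) = √250001 ≈ 500, ∠ = arctan(500/1) ≈ 89.89°
quadratic: (j500)² + 21·j500 + 2500 = -247500 + j10500 → |·| ≈ 2.4772e+05, ∠ ≈ 177.57°
|H| = 25000 · 500 / 2.4772e+05 ≈ 50.46
Gain = 20 log₁₀(50.46) ≈ 34.06 dB
∠H = 89.89° − 177.57° = -87.68°

34.1 dB, -87.7°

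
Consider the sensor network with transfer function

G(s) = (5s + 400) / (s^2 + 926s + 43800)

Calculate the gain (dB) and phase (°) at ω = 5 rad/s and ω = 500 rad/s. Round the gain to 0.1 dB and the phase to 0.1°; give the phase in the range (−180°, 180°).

ω = 5: -40.8 dB, -2.5°; ω = 500: -46.0 dB, -33.1°

Substitute s = j5:
Numerator: 5(j5) + 400 = 400 + j25
Denominator: (j5)^2 + 926(j5) + 43800 = 43775 + j4630
|N| = √(400² + 25²) ≈ 400.78, ∠N ≈ 3.58°
|D| = √(43775² + 4630²) ≈ 44019, ∠D ≈ 6.04°
|G| = 400.78 / 44019 ≈ 0.0091047
Gain = 20 log₁₀(0.0091047) ≈ -40.81 dB
∠G = 3.58° − 6.04° = -2.46°

Substitute s = j500:
Numerator: 5(j500) + 400 = 400 + j2500
Denominator: (j500)^2 + 926(j500) + 43800 = -206200 + j463000
|N| = √(400² + 2500²) ≈ 2531.8, ∠N ≈ 80.91°
|D| = √(206200² + 463000²) ≈ 5.0684e+05, ∠D ≈ 114.01°
|G| = 2531.8 / 5.0684e+05 ≈ 0.0049953
Gain = 20 log₁₀(0.0049953) ≈ -46.03 dB
∠G = 80.91° − 114.01° = -33.10°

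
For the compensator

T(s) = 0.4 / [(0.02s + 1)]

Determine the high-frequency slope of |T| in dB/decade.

Each pole contributes −20 dB/decade at high frequency; each zero contributes +20 dB/decade.
Net: 0 zero(s) − 1 pole(s) → -20 dB/decade.

-20 dB/decade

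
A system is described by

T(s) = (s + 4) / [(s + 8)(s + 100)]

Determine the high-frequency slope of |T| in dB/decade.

-20 dB/decade

Each pole contributes −20 dB/decade at high frequency; each zero contributes +20 dB/decade.
Net: 1 zero(s) − 2 pole(s) → -20 dB/decade.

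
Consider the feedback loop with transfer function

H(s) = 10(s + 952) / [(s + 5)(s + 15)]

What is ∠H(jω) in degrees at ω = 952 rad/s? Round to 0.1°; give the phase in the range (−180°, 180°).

-133.8°

At s = jω = j952:
zero (s+952): 952 + j952 → |·| = √(952²+952²) = √1812608 ≈ 1346.3, ∠ = arctan(952/952) ≈ 45.00°
pole (s+5): 5 + j952 → |·| = √(5²+952²) = √906329 ≈ 952.01, ∠ = arctan(952/5) ≈ 89.70°
pole (s+15): 15 + j952 → |·| = √(15²+952²) = √906529 ≈ 952.12, ∠ = arctan(952/15) ≈ 89.10°
∠H = 45.00° − 178.80° = -133.80°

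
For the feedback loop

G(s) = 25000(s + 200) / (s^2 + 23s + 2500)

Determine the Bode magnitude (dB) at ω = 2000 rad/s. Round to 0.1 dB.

22.0 dB

At s = jω = j2000:
zero (s+200): 200 + j2000 → |·| = √(200²+2000²) = √4040000 ≈ 2010, ∠ = arctan(2000/200) ≈ 84.29°
quadratic: (j2000)² + 23·j2000 + 2500 = -3997500 + j46000 → |·| ≈ 3.9978e+06, ∠ ≈ 179.34°
|G| = 25000 · 2010 / 3.9978e+06 ≈ 12.569
Gain = 20 log₁₀(12.569) ≈ 21.99 dB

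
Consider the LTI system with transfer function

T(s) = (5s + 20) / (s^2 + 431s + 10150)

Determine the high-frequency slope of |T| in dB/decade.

-20 dB/decade

Each pole contributes −20 dB/decade at high frequency; each zero contributes +20 dB/decade.
Net: 1 zero(s) − 2 pole(s) → -20 dB/decade.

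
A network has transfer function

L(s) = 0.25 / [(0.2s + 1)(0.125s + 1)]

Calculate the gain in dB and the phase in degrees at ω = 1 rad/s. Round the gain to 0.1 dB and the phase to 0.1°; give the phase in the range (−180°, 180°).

-12.3 dB, -18.4°

At ω = 1 rad/s:
pole (1 + j1·0.2) = 1 + j0.2 → |·| ≈ 1.0198, ∠ ≈ 11.31°
pole (1 + j1·0.125) = 1 + j0.125 → |·| ≈ 1.0078, ∠ ≈ 7.13°
|L| = 0.25 · 1 / (1.0198 · 1.0078) ≈ 0.24325
Gain = 20 log₁₀(0.24325) ≈ -12.28 dB
∠L = (0°) − (11.31° + 7.13°) = -18.44°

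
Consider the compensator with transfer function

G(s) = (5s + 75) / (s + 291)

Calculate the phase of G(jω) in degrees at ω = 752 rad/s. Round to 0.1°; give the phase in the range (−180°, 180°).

Substitute s = j752:
Numerator: 5(j752) + 75 = 75 + j3760
Denominator: (j752) + 291 = 291 + j752
|N| = √(75² + 3760²) ≈ 3760.7, ∠N ≈ 88.86°
|D| = √(291² + 752²) ≈ 806.34, ∠D ≈ 68.85°
∠G = 88.86° − 68.85° = 20.01°

20.0°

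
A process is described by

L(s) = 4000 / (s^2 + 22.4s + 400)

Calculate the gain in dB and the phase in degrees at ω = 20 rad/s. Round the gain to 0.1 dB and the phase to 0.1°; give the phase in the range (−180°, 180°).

At s = jω = j20:
quadratic: (j20)² + 22.4·j20 + 400 = 0 + j448 → |·| ≈ 448, ∠ ≈ 90.00°
|L| = 4000 / 448 ≈ 8.9286
Gain = 20 log₁₀(8.9286) ≈ 19.02 dB
∠L = 0.00° − 90.00° = -90.00°

19.0 dB, -90.0°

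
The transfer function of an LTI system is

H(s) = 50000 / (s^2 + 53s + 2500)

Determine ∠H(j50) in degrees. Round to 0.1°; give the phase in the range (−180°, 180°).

At s = jω = j50:
quadratic: (j50)² + 53·j50 + 2500 = 0 + j2650 → |·| ≈ 2650, ∠ ≈ 90.00°
∠H = 0.00° − 90.00° = -90.00°

-90.0°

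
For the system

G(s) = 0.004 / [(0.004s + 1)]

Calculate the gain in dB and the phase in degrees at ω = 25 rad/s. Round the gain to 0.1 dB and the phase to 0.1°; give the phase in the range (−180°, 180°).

At ω = 25 rad/s:
pole (1 + j25·0.004) = 1 + j0.1 → |·| ≈ 1.005, ∠ ≈ 5.71°
|G| = 0.004 · 1 / (1.005) ≈ 0.0039801
Gain = 20 log₁₀(0.0039801) ≈ -48.00 dB
∠G = (0°) − (5.71°) = -5.71°

-48.0 dB, -5.7°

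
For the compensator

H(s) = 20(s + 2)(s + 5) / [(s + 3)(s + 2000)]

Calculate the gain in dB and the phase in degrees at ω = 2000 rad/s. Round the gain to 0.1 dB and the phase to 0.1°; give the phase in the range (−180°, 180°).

23.0 dB, 44.9°

At s = jω = j2000:
zero (s+2): 2 + j2000 → |·| = √(2²+2000²) = √4000004 ≈ 2000, ∠ = arctan(2000/2) ≈ 89.94°
zero (s+5): 5 + j2000 → |·| = √(5²+2000²) = √4000025 ≈ 2000, ∠ = arctan(2000/5) ≈ 89.86°
pole (s+3): 3 + j2000 → |·| = √(3²+2000²) = √4000009 ≈ 2000, ∠ = arctan(2000/3) ≈ 89.91°
pole (s+2000): 2000 + j2000 → |·| = √(2000²+2000²) = √8000000 ≈ 2828.4, ∠ = arctan(2000/2000) ≈ 45.00°
|H| = 20 · 4e+06 / 5.6568e+06 ≈ 14.142
Gain = 20 log₁₀(14.142) ≈ 23.01 dB
∠H = 179.80° − 134.91° = 44.89°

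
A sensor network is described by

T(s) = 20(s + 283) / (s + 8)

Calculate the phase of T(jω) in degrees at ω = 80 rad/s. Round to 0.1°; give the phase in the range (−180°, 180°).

At s = jω = j80:
zero (s+283): 283 + j80 → |·| = √(283²+80²) = √86489 ≈ 294.09, ∠ = arctan(80/283) ≈ 15.78°
pole (s+8): 8 + j80 → |·| = √(8²+80²) = √6464 ≈ 80.399, ∠ = arctan(80/8) ≈ 84.29°
∠T = 15.78° − 84.29° = -68.51°

-68.5°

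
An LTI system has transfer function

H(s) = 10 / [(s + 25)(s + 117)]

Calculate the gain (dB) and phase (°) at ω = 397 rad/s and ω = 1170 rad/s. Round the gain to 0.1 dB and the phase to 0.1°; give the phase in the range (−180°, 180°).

At s = jω = j397:
pole (s+25): 25 + j397 → |·| = √(25²+397²) = √158234 ≈ 397.79, ∠ = arctan(397/25) ≈ 86.40°
pole (s+117): 117 + j397 → |·| = √(117²+397²) = √171298 ≈ 413.88, ∠ = arctan(397/117) ≈ 73.58°
|H| = 10 / 1.6464e+05 ≈ 6.0739e-05
Gain = 20 log₁₀(6.0739e-05) ≈ -84.33 dB
∠H = 0.00° − 159.98° = -159.98°

At s = jω = j1170:
pole (s+25): 25 + j1170 → |·| = √(25²+1170²) = √1369525 ≈ 1170.3, ∠ = arctan(1170/25) ≈ 88.78°
pole (s+117): 117 + j1170 → |·| = √(117²+1170²) = √1382589 ≈ 1175.8, ∠ = arctan(1170/117) ≈ 84.29°
|H| = 10 / 1.376e+06 ≈ 7.2674e-06
Gain = 20 log₁₀(7.2674e-06) ≈ -102.77 dB
∠H = 0.00° − 173.07° = -173.07°

ω = 397: -84.3 dB, -160.0°; ω = 1170: -102.8 dB, -173.1°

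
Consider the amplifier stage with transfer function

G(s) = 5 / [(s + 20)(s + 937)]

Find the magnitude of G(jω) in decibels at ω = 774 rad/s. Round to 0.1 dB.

-105.5 dB

At s = jω = j774:
pole (s+20): 20 + j774 → |·| = √(20²+774²) = √599476 ≈ 774.26, ∠ = arctan(774/20) ≈ 88.52°
pole (s+937): 937 + j774 → |·| = √(937²+774²) = √1477045 ≈ 1215.3, ∠ = arctan(774/937) ≈ 39.56°
|G| = 5 / 9.4096e+05 ≈ 5.3137e-06
Gain = 20 log₁₀(5.3137e-06) ≈ -105.49 dB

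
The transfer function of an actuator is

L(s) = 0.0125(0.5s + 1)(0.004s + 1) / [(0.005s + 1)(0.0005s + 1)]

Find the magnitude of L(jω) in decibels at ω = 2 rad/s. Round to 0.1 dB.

-35.1 dB

At ω = 2 rad/s:
zero (1 + j2·0.5) = 1 + j1 → |·| ≈ 1.4142, ∠ ≈ 45.00°
zero (1 + j2·0.004) = 1 + j0.008 → |·| ≈ 1, ∠ ≈ 0.46°
pole (1 + j2·0.005) = 1 + j0.01 → |·| ≈ 1, ∠ ≈ 0.57°
pole (1 + j2·0.0005) = 1 + j0.001 → |·| ≈ 1, ∠ ≈ 0.06°
|L| = 0.0125 · 1.4142 · 1 / (1 · 1) ≈ 0.017677
Gain = 20 log₁₀(0.017677) ≈ -35.05 dB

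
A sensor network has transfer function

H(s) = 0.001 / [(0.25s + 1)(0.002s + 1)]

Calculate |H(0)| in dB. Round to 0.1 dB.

H(0) = 0.001 · 1 / 1 = 0.001
20 log₁₀(0.001) ≈ -60.00 dB

-60.0 dB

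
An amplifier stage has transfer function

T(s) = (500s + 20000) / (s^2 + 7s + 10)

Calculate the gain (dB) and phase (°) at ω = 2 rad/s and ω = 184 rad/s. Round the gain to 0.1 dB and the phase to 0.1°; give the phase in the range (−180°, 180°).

ω = 2: 62.4 dB, -63.9°; ω = 184: 8.9 dB, -100.1°

Substitute s = j2:
Numerator: 500(j2) + 20000 = 20000 + j1000
Denominator: (j2)^2 + 7(j2) + 10 = 6 + j14
|N| = √(20000² + 1000²) ≈ 20025, ∠N ≈ 2.86°
|D| = √(6² + 14²) ≈ 15.232, ∠D ≈ 66.80°
|T| = 20025 / 15.232 ≈ 1314.7
Gain = 20 log₁₀(1314.7) ≈ 62.38 dB
∠T = 2.86° − 66.80° = -63.94°

Substitute s = j184:
Numerator: 500(j184) + 20000 = 20000 + j92000
Denominator: (j184)^2 + 7(j184) + 10 = -33846 + j1288
|N| = √(20000² + 92000²) ≈ 94149, ∠N ≈ 77.74°
|D| = √(33846² + 1288²) ≈ 33870, ∠D ≈ 177.82°
|T| = 94149 / 33870 ≈ 2.7797
Gain = 20 log₁₀(2.7797) ≈ 8.88 dB
∠T = 77.74° − 177.82° = -100.08°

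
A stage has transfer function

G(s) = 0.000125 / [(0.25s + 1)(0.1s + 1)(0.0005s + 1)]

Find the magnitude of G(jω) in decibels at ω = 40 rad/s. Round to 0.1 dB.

-110.4 dB

At ω = 40 rad/s:
pole (1 + j40·0.25) = 1 + j10 → |·| ≈ 10.05, ∠ ≈ 84.29°
pole (1 + j40·0.1) = 1 + j4 → |·| ≈ 4.1231, ∠ ≈ 75.96°
pole (1 + j40·0.0005) = 1 + j0.02 → |·| ≈ 1.0002, ∠ ≈ 1.15°
|G| = 0.000125 · 1 / (10.05 · 4.1231 · 1.0002) ≈ 3.016e-06
Gain = 20 log₁₀(3.016e-06) ≈ -110.41 dB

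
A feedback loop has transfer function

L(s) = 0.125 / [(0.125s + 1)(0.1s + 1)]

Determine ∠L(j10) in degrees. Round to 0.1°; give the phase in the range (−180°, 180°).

-96.3°

At ω = 10 rad/s:
pole (1 + j10·0.125) = 1 + j1.25 → |·| ≈ 1.6008, ∠ ≈ 51.34°
pole (1 + j10·0.1) = 1 + j1 → |·| ≈ 1.4142, ∠ ≈ 45.00°
∠L = (0°) − (51.34° + 45.00°) = -96.34°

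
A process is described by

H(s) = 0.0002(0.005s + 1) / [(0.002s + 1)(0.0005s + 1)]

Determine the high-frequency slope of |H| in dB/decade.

Each pole contributes −20 dB/decade at high frequency; each zero contributes +20 dB/decade.
Net: 1 zero(s) − 2 pole(s) → -20 dB/decade.

-20 dB/decade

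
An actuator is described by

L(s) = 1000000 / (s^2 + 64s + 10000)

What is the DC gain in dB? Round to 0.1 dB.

40.0 dB

L(0) = 1000000 / 10000 = 100
20 log₁₀(100) ≈ 40.00 dB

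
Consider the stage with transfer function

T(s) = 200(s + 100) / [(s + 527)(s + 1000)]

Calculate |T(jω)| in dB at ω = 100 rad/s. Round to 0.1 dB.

-25.6 dB

At s = jω = j100:
zero (s+100): 100 + j100 → |·| = √(100²+100²) = √20000 ≈ 141.42, ∠ = arctan(100/100) ≈ 45.00°
pole (s+527): 527 + j100 → |·| = √(527²+100²) = √287729 ≈ 536.4, ∠ = arctan(100/527) ≈ 10.74°
pole (s+1000): 1000 + j100 → |·| = √(1000²+100²) = √1010000 ≈ 1005, ∠ = arctan(100/1000) ≈ 5.71°
|T| = 200 · 141.42 / 5.3908e+05 ≈ 0.052467
Gain = 20 log₁₀(0.052467) ≈ -25.60 dB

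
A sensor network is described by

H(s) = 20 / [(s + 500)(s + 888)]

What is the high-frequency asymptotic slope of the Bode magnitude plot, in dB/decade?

-40 dB/decade

Each pole contributes −20 dB/decade at high frequency; each zero contributes +20 dB/decade.
Net: 0 zero(s) − 2 pole(s) → -40 dB/decade.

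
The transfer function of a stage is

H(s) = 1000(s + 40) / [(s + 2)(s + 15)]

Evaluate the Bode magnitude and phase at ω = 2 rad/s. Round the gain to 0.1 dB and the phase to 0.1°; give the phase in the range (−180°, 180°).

59.4 dB, -49.7°

At s = jω = j2:
zero (s+40): 40 + j2 → |·| = √(40²+2²) = √1604 ≈ 40.05, ∠ = arctan(2/40) ≈ 2.86°
pole (s+2): 2 + j2 → |·| = √(2²+2²) = √8 ≈ 2.8284, ∠ = arctan(2/2) ≈ 45.00°
pole (s+15): 15 + j2 → |·| = √(15²+2²) = √229 ≈ 15.133, ∠ = arctan(2/15) ≈ 7.59°
|H| = 1000 · 40.05 / 42.802 ≈ 935.7
Gain = 20 log₁₀(935.7) ≈ 59.42 dB
∠H = 2.86° − 52.59° = -49.73°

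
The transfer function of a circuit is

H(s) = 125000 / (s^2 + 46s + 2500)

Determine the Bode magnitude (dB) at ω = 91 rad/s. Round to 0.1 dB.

At s = jω = j91:
quadratic: (j91)² + 46·j91 + 2500 = -5781 + j4186 → |·| ≈ 7137.4, ∠ ≈ 144.09°
|H| = 125000 / 7137.4 ≈ 17.513
Gain = 20 log₁₀(17.513) ≈ 24.87 dB

24.9 dB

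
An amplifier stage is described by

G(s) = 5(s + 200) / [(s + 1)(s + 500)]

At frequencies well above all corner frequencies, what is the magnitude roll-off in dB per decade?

-20 dB/decade

Each pole contributes −20 dB/decade at high frequency; each zero contributes +20 dB/decade.
Net: 1 zero(s) − 2 pole(s) → -20 dB/decade.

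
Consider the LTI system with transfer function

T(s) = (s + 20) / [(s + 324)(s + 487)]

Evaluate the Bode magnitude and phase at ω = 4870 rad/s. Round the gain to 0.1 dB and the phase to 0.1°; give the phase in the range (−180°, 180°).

At s = jω = j4870:
zero (s+20): 20 + j4870 → |·| = √(20²+4870²) = √23717300 ≈ 4870, ∠ = arctan(4870/20) ≈ 89.76°
pole (s+324): 324 + j4870 → |·| = √(324²+4870²) = √23821876 ≈ 4880.8, ∠ = arctan(4870/324) ≈ 86.19°
pole (s+487): 487 + j4870 → |·| = √(487²+4870²) = √23954069 ≈ 4894.3, ∠ = arctan(4870/487) ≈ 84.29°
|T| = 1 · 4870 / 2.3888e+07 ≈ 0.00020387
Gain = 20 log₁₀(0.00020387) ≈ -73.81 dB
∠T = 89.76° − 170.48° = -80.72°

-73.8 dB, -80.7°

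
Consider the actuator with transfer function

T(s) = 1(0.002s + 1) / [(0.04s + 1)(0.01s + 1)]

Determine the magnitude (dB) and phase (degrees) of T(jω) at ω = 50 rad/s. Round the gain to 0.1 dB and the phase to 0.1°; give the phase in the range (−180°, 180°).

-7.9 dB, -84.3°

At ω = 50 rad/s:
zero (1 + j50·0.002) = 1 + j0.1 → |·| ≈ 1.005, ∠ ≈ 5.71°
pole (1 + j50·0.04) = 1 + j2 → |·| ≈ 2.2361, ∠ ≈ 63.43°
pole (1 + j50·0.01) = 1 + j0.5 → |·| ≈ 1.118, ∠ ≈ 26.57°
|T| = 1 · 1.005 / (2.2361 · 1.118) ≈ 0.40201
Gain = 20 log₁₀(0.40201) ≈ -7.92 dB
∠T = (5.71°) − (63.43° + 26.57°) = -84.29°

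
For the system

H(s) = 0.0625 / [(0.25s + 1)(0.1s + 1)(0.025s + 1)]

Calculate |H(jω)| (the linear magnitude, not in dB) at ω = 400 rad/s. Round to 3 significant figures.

At ω = 400 rad/s:
pole (1 + j400·0.25) = 1 + j100 → |·| ≈ 100, ∠ ≈ 89.43°
pole (1 + j400·0.1) = 1 + j40 → |·| ≈ 40.012, ∠ ≈ 88.57°
pole (1 + j400·0.025) = 1 + j10 → |·| ≈ 10.05, ∠ ≈ 84.29°
|H| = 0.0625 · 1 / (100 · 40.012 · 10.05) ≈ 1.5543e-06

1.55e-06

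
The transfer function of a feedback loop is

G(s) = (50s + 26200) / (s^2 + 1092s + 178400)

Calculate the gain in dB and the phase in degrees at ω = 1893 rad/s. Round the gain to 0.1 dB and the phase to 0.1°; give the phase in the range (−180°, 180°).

-32.2 dB, -74.2°

Substitute s = j1893:
Numerator: 50(j1893) + 26200 = 26200 + j94650
Denominator: (j1893)^2 + 1092(j1893) + 178400 = -3405049 + j2067156
|N| = √(26200² + 94650²) ≈ 98209, ∠N ≈ 74.53°
|D| = √(3405049² + 2067156²) ≈ 3.9834e+06, ∠D ≈ 148.74°
|G| = 98209 / 3.9834e+06 ≈ 0.024655
Gain = 20 log₁₀(0.024655) ≈ -32.16 dB
∠G = 74.53° − 148.74° = -74.21°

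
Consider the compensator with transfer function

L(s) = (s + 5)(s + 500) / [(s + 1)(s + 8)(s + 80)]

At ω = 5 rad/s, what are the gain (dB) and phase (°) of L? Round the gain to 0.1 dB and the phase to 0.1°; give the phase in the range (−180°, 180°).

At s = jω = j5:
zero (s+5): 5 + j5 → |·| = √(5²+5²) = √50 ≈ 7.0711, ∠ = arctan(5/5) ≈ 45.00°
zero (s+500): 500 + j5 → |·| = √(500²+5²) = √250025 ≈ 500.02, ∠ = arctan(5/500) ≈ 0.57°
pole (s+1): 1 + j5 → |·| = √(1²+5²) = √26 ≈ 5.099, ∠ = arctan(5/1) ≈ 78.69°
pole (s+8): 8 + j5 → |·| = √(8²+5²) = √89 ≈ 9.434, ∠ = arctan(5/8) ≈ 32.01°
pole (s+80): 80 + j5 → |·| = √(80²+5²) = √6425 ≈ 80.156, ∠ = arctan(5/80) ≈ 3.58°
|L| = 1 · 3535.7 / 3855.8 ≈ 0.91698
Gain = 20 log₁₀(0.91698) ≈ -0.75 dB
∠L = 45.57° − 114.28° = -68.71°

-0.8 dB, -68.7°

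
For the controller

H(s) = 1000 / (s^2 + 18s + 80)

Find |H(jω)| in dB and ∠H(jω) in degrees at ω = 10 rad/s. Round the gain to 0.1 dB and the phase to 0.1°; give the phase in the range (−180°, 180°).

14.8 dB, -96.3°

Substitute s = j10:
Numerator: 1000 = 1000 + j0
Denominator: (j10)^2 + 18(j10) + 80 = -20 + j180
|N| = √(1000² + 0²) ≈ 1000, ∠N ≈ 0.00°
|D| = √(20² + 180²) ≈ 181.11, ∠D ≈ 96.34°
|H| = 1000 / 181.11 ≈ 5.5215
Gain = 20 log₁₀(5.5215) ≈ 14.84 dB
∠H = 0.00° − 96.34° = -96.34°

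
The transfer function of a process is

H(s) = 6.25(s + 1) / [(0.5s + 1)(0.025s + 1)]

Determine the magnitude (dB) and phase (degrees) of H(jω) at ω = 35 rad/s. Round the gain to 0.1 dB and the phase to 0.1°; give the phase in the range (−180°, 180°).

19.5 dB, -39.6°

At ω = 35 rad/s:
zero (1 + j35·1) = 1 + j35 → |·| ≈ 35.014, ∠ ≈ 88.36°
pole (1 + j35·0.5) = 1 + j17.5 → |·| ≈ 17.529, ∠ ≈ 86.73°
pole (1 + j35·0.025) = 1 + j0.875 → |·| ≈ 1.3288, ∠ ≈ 41.19°
|H| = 6.25 · 35.014 / (17.529 · 1.3288) ≈ 9.3952
Gain = 20 log₁₀(9.3952) ≈ 19.46 dB
∠H = (88.36°) − (86.73° + 41.19°) = -39.56°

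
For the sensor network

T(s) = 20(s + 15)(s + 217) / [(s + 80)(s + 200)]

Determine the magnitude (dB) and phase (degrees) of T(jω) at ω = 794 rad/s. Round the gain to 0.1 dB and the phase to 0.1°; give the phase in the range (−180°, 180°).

At s = jω = j794:
zero (s+15): 15 + j794 → |·| = √(15²+794²) = √630661 ≈ 794.14, ∠ = arctan(794/15) ≈ 88.92°
zero (s+217): 217 + j794 → |·| = √(217²+794²) = √677525 ≈ 823.12, ∠ = arctan(794/217) ≈ 74.71°
pole (s+80): 80 + j794 → |·| = √(80²+794²) = √636836 ≈ 798.02, ∠ = arctan(794/80) ≈ 84.25°
pole (s+200): 200 + j794 → |·| = √(200²+794²) = √670436 ≈ 818.8, ∠ = arctan(794/200) ≈ 75.86°
|T| = 20 · 6.5367e+05 / 6.5342e+05 ≈ 20.008
Gain = 20 log₁₀(20.008) ≈ 26.02 dB
∠T = 163.63° − 160.11° = 3.52°

26.0 dB, 3.5°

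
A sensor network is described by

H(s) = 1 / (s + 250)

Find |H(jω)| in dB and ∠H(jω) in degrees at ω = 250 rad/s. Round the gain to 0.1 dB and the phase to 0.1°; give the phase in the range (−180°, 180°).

At s = jω = j250:
pole (s+250): 250 + j250 → |·| = √(250²+250²) = √125000 ≈ 353.55, ∠ = arctan(250/250) ≈ 45.00°
|H| = 1 / 353.55 ≈ 0.0028285
Gain = 20 log₁₀(0.0028285) ≈ -50.97 dB
∠H = 0.00° − 45.00° = -45.00°

-51.0 dB, -45.0°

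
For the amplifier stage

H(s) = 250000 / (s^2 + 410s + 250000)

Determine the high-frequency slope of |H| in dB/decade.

-40 dB/decade

Each pole contributes −20 dB/decade at high frequency; each zero contributes +20 dB/decade.
Net: 0 zero(s) − 2 pole(s) → -40 dB/decade.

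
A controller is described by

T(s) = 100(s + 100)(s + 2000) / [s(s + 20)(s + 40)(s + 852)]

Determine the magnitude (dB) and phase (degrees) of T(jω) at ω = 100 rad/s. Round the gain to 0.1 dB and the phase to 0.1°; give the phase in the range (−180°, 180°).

At s = jω = j100:
zero (s+100): 100 + j100 → |·| = √(100²+100²) = √20000 ≈ 141.42, ∠ = arctan(100/100) ≈ 45.00°
zero (s+2000): 2000 + j100 → |·| = √(2000²+100²) = √4010000 ≈ 2002.5, ∠ = arctan(100/2000) ≈ 2.86°
pole (s+20): 20 + j100 → |·| = √(20²+100²) = √10400 ≈ 101.98, ∠ = arctan(100/20) ≈ 78.69°
pole (s+40): 40 + j100 → |·| = √(40²+100²) = √11600 ≈ 107.7, ∠ = arctan(100/40) ≈ 68.20°
pole (s+852): 852 + j100 → |·| = √(852²+100²) = √735904 ≈ 857.85, ∠ = arctan(100/852) ≈ 6.69°
pole at origin: |s| = 100, ∠ = 90.00° (in denominator)
|T| = 100 · 2.8319e+05 / 9.422e+08 ≈ 0.030056
Gain = 20 log₁₀(0.030056) ≈ -30.44 dB
∠T = 47.86° − 243.58° = -195.72° ≡ 164.28° (principal value)

-30.4 dB, 164.3°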